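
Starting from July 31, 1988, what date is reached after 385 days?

August 20, 1989

Jul has 31 days: +1 → Aug 1, 1988 (384 left).
Aug has 31 days: +31 → Sep 1, 1988 (353 left).
Sep has 30 days: +30 → Oct 1, 1988 (323 left).
Oct has 31 days: +31 → Nov 1, 1988 (292 left).
Nov has 30 days: +30 → Dec 1, 1988 (262 left).
Dec has 31 days: +31 → Jan 1, 1989 (231 left).
Jan has 31 days: +31 → Feb 1, 1989 (200 left).
Feb has 28 days: +28 → Mar 1, 1989 (172 left).
Mar has 31 days: +31 → Apr 1, 1989 (141 left).
Apr has 30 days: +30 → May 1, 1989 (111 left).
May has 31 days: +31 → Jun 1, 1989 (80 left).
Jun has 30 days: +30 → Jul 1, 1989 (50 left).
Jul has 31 days: +31 → Aug 1, 1989 (19 left).
+19 → Aug 20, 1989.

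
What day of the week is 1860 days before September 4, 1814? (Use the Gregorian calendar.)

Tuesday

Sep 4, 1814 is a Sunday.
1860 mod 7 = 5, so 1860 days before a Sunday is Sunday − 5 = Tuesday.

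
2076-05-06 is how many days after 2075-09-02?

247

Sep 2, 2075 → Oct 2, 2075: 30 days (September has 30).
Oct 2, 2075 → Nov 2, 2075: 31 days (October has 31).
Nov 2, 2075 → Dec 2, 2075: 30 days (November has 30).
Dec 2, 2075 → Jan 2, 2076: 31 days (December has 31).
Jan 2, 2076 → Feb 2, 2076: 31 days (January has 31).
Feb 2, 2076 → Mar 2, 2076: 29 days (February has 29).
Mar 2, 2076 → Apr 2, 2076: 31 days (March has 31).
Apr 2, 2076 → May 2, 2076: 30 days (April has 30).
May 2, 2076 → May 6, 2076: 4 days.
Total: 247 days.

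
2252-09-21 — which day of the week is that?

Tuesday

Doomsday rule: the anchor day for the 2200s is Friday. For year 52: 52÷12 = 4 r 4, and 4÷4 = 1, so 4+4+1 = 9.
Friday + 9 ≡ Sunday — that's 2252's doomsday.
In September the doomsday date is Sep 5.
Sep 21 is 16 days after Sep 5; 16 mod 7 = 2, so Sunday + 2 = Tuesday.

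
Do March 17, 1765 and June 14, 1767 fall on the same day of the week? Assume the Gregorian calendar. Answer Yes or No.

Yes

From Mar 17, 1765 to Jun 14, 1767 is 819 days.
819 mod 7 = 0, so they are the same weekday.
(Mar 17, 1765 is a Sunday; Jun 14, 1767 is a Sunday.)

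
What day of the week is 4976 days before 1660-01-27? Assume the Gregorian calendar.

Wednesday

Jan 27, 1660 is a Tuesday.
4976 mod 7 = 6, so 4976 days before a Tuesday is Tuesday − 6 = Wednesday.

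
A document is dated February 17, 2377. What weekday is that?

Thursday

Doomsday rule: the anchor day for the 2300s is Wednesday. For year 77: 77÷12 = 6 r 5, and 5÷4 = 1, so 6+5+1 = 12.
Wednesday + 12 ≡ Monday — that's 2377's doomsday.
In February the doomsday date is Feb 28 (2377 is not a leap year).
Feb 17 is 11 days before Feb 28; 11 mod 7 = 4, so Monday − 4 = Thursday.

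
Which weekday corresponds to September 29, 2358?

Doomsday rule: the anchor day for the 2300s is Wednesday. For year 58: 58÷12 = 4 r 10, and 10÷4 = 2, so 4+10+2 = 16.
Wednesday + 16 ≡ Friday — that's 2358's doomsday.
In September the doomsday date is Sep 5.
Sep 29 is 24 days after Sep 5; 24 mod 7 = 3, so Friday + 3 = Monday.

Monday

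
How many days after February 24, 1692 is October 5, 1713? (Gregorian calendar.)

Feb 24, 1692 → Feb 24, 1693: 366 days (Feb 29, 1692 is in that span).
Feb 24, 1693 → Feb 24, 1694: 365 days.
Feb 24, 1694 → Feb 24, 1695: 365 days.
Feb 24, 1695 → Feb 24, 1696: 365 days.
Feb 24, 1696 → Feb 24, 1697: 366 days (Feb 29, 1696 is in that span).
Feb 24, 1697 → Feb 24, 1698: 365 days.
Feb 24, 1698 → Feb 24, 1699: 365 days.
Feb 24, 1699 → Feb 24, 1700: 365 days.
Feb 24, 1700 → Feb 24, 1701: 365 days.
Feb 24, 1701 → Feb 24, 1702: 365 days.
Feb 24, 1702 → Feb 24, 1703: 365 days.
Feb 24, 1703 → Feb 24, 1704: 365 days.
Feb 24, 1704 → Feb 24, 1705: 366 days (Feb 29, 1704 is in that span).
Feb 24, 1705 → Feb 24, 1706: 365 days.
Feb 24, 1706 → Feb 24, 1707: 365 days.
Feb 24, 1707 → Feb 24, 1708: 365 days.
Feb 24, 1708 → Feb 24, 1709: 366 days (Feb 29, 1708 is in that span).
Feb 24, 1709 → Feb 24, 1710: 365 days.
Feb 24, 1710 → Feb 24, 1711: 365 days.
Feb 24, 1711 → Feb 24, 1712: 365 days.
Feb 24, 1712 → Feb 24, 1713: 366 days (Feb 29, 1712 is in that span).
Feb 24, 1713 → Mar 24, 1713: 28 days (February has 28).
Mar 24, 1713 → Apr 24, 1713: 31 days (March has 31).
Apr 24, 1713 → May 24, 1713: 30 days (April has 30).
May 24, 1713 → Jun 24, 1713: 31 days (May has 31).
Jun 24, 1713 → Jul 24, 1713: 30 days (June has 30).
Jul 24, 1713 → Aug 24, 1713: 31 days (July has 31).
Aug 24, 1713 → Sep 24, 1713: 31 days (August has 31).
Sep 24, 1713 → Oct 5, 1713: 11 days.
Total: 7893 days.

7893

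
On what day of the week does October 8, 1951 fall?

Monday

January 1, 1951 is a Monday.
Jan 1, 1951 → Feb 1, 1951: 31 days (January has 31).
Feb 1, 1951 → Mar 1, 1951: 28 days (February has 28).
Mar 1, 1951 → Apr 1, 1951: 31 days (March has 31).
Apr 1, 1951 → May 1, 1951: 30 days (April has 30).
May 1, 1951 → Jun 1, 1951: 31 days (May has 31).
Jun 1, 1951 → Jul 1, 1951: 30 days (June has 30).
Jul 1, 1951 → Aug 1, 1951: 31 days (July has 31).
Aug 1, 1951 → Sep 1, 1951: 31 days (August has 31).
Sep 1, 1951 → Oct 1, 1951: 30 days (September has 30).
Oct 1, 1951 → Oct 8, 1951: 7 days.
Total: 280 days.
280 mod 7 = 0, so Monday + 0 = Monday.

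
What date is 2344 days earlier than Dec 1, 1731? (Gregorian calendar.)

July 1, 1725

−365 (one year) → Dec 1, 1730 (1979 left).
−365 (one year) → Dec 1, 1729 (1614 left).
−365 (one year) → Dec 1, 1728 (1249 left).
−366 (one year; includes Feb 29, 1728) → Dec 1, 1727 (883 left).
−365 (one year) → Dec 1, 1726 (518 left).
−365 (one year) → Dec 1, 1725 (153 left).
−1 → Nov 30, 1725 (end of Nov, 30 days; 152 left).
−30 → Oct 31, 1725 (end of Oct, 31 days; 122 left).
−31 → Sep 30, 1725 (end of Sep, 30 days; 91 left).
−30 → Aug 31, 1725 (end of Aug, 31 days; 61 left).
−31 → Jul 31, 1725 (end of Jul, 31 days; 30 left).
−30 → Jul 1, 1725.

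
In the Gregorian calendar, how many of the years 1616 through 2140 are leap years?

128

Multiples of 4 in [1616,2140]: 132.
Of those, multiples of 100: 5 (not leap unless ÷400).
Multiples of 400: 1.
Leap years = 132 − 5 + 1 = 128.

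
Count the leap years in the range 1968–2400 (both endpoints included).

Multiples of 4 in [1968,2400]: 109.
Of those, multiples of 100: 5 (not leap unless ÷400).
Multiples of 400: 2.
Leap years = 109 − 5 + 2 = 106.

106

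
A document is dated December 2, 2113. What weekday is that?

January 1, 2113 is a Sunday.
Jan 1, 2113 → Feb 1, 2113: 31 days (January has 31).
Feb 1, 2113 → Mar 1, 2113: 28 days (February has 28).
Mar 1, 2113 → Apr 1, 2113: 31 days (March has 31).
Apr 1, 2113 → May 1, 2113: 30 days (April has 30).
May 1, 2113 → Jun 1, 2113: 31 days (May has 31).
Jun 1, 2113 → Jul 1, 2113: 30 days (June has 30).
Jul 1, 2113 → Aug 1, 2113: 31 days (July has 31).
Aug 1, 2113 → Sep 1, 2113: 31 days (August has 31).
Sep 1, 2113 → Oct 1, 2113: 30 days (September has 30).
Oct 1, 2113 → Nov 1, 2113: 31 days (October has 31).
Nov 1, 2113 → Dec 1, 2113: 30 days (November has 30).
Dec 1, 2113 → Dec 2, 2113: 1 days.
Total: 335 days.
335 mod 7 = 6, so Sunday + 6 = Saturday.

Saturday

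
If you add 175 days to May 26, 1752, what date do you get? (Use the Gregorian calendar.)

May has 31 days: +6 → Jun 1, 1752 (169 left).
Jun has 30 days: +30 → Jul 1, 1752 (139 left).
Jul has 31 days: +31 → Aug 1, 1752 (108 left).
Aug has 31 days: +31 → Sep 1, 1752 (77 left).
Sep has 30 days: +30 → Oct 1, 1752 (47 left).
Oct has 31 days: +31 → Nov 1, 1752 (16 left).
+16 → Nov 17, 1752.

November 17, 1752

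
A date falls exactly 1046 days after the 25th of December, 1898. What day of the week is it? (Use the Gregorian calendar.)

Wednesday

Dec 25, 1898 is a Sunday.
1046 mod 7 = 3, so 1046 days after a Sunday is Sunday + 3 = Wednesday.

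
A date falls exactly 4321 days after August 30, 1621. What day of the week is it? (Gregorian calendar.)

First find the weekday of Aug 30, 1621. Doomsday rule: the anchor day for the 1600s is Tuesday. For year 21: 21÷12 = 1 r 9, and 9÷4 = 2, so 1+9+2 = 12.
Tuesday + 12 ≡ Sunday — that's 1621's doomsday.
In August the doomsday date is Aug 8.
Aug 30 is 22 days after Aug 8; 22 mod 7 = 1, so Sunday + 1 = Monday.
4321 mod 7 = 2, so 4321 days after a Monday is Monday + 2 = Wednesday.

Wednesday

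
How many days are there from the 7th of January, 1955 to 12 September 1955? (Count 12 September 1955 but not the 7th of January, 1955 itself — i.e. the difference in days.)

248

Jan 7, 1955 → Feb 7, 1955: 31 days (January has 31).
Feb 7, 1955 → Mar 7, 1955: 28 days (February has 28).
Mar 7, 1955 → Apr 7, 1955: 31 days (March has 31).
Apr 7, 1955 → May 7, 1955: 30 days (April has 30).
May 7, 1955 → Jun 7, 1955: 31 days (May has 31).
Jun 7, 1955 → Jul 7, 1955: 30 days (June has 30).
Jul 7, 1955 → Aug 7, 1955: 31 days (July has 31).
Aug 7, 1955 → Sep 7, 1955: 31 days (August has 31).
Sep 7, 1955 → Sep 12, 1955: 5 days.
Total: 248 days.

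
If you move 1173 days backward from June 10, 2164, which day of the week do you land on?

First find the weekday of Jun 10, 2164. Doomsday rule: the anchor day for the 2100s is Sunday. For year 64: 64÷12 = 5 r 4, and 4÷4 = 1, so 5+4+1 = 10.
Sunday + 10 ≡ Wednesday — that's 2164's doomsday.
In June the doomsday date is Jun 6.
Jun 10 is 4 days after Jun 6; 4 mod 7 = 4, so Wednesday + 4 = Sunday.
1173 mod 7 = 4, so 1173 days before a Sunday is Sunday − 4 = Wednesday.

Wednesday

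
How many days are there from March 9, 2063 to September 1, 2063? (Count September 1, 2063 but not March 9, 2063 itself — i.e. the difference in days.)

Mar 9, 2063 → Apr 9, 2063: 31 days (March has 31).
Apr 9, 2063 → May 9, 2063: 30 days (April has 30).
May 9, 2063 → Jun 9, 2063: 31 days (May has 31).
Jun 9, 2063 → Jul 9, 2063: 30 days (June has 30).
Jul 9, 2063 → Aug 9, 2063: 31 days (July has 31).
Aug 9, 2063 → Sep 1, 2063: 23 days.
Total: 176 days.

176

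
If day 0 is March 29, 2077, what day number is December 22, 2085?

3190

Mar 29, 2077 → Mar 29, 2078: 365 days.
Mar 29, 2078 → Mar 29, 2079: 365 days.
Mar 29, 2079 → Mar 29, 2080: 366 days (Feb 29, 2080 is in that span).
Mar 29, 2080 → Mar 29, 2081: 365 days.
Mar 29, 2081 → Mar 29, 2082: 365 days.
Mar 29, 2082 → Mar 29, 2083: 365 days.
Mar 29, 2083 → Mar 29, 2084: 366 days (Feb 29, 2084 is in that span).
Mar 29, 2084 → Mar 29, 2085: 365 days.
Mar 29, 2085 → Apr 29, 2085: 31 days (March has 31).
Apr 29, 2085 → May 29, 2085: 30 days (April has 30).
May 29, 2085 → Jun 29, 2085: 31 days (May has 31).
Jun 29, 2085 → Jul 29, 2085: 30 days (June has 30).
Jul 29, 2085 → Aug 29, 2085: 31 days (July has 31).
Aug 29, 2085 → Sep 29, 2085: 31 days (August has 31).
Sep 29, 2085 → Oct 29, 2085: 30 days (September has 30).
Oct 29, 2085 → Nov 29, 2085: 31 days (October has 31).
Nov 29, 2085 → Dec 22, 2085: 23 days.
Total: 3190 days.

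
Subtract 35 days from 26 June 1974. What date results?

−26 → May 31, 1974 (end of May, 31 days; 9 left).
−9 → May 22, 1974.

May 22, 1974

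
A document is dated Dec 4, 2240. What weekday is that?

January 1, 2240 is a Wednesday.
Jan 1, 2240 → Feb 1, 2240: 31 days (January has 31).
Feb 1, 2240 → Mar 1, 2240: 29 days (February has 29).
Mar 1, 2240 → Apr 1, 2240: 31 days (March has 31).
Apr 1, 2240 → May 1, 2240: 30 days (April has 30).
May 1, 2240 → Jun 1, 2240: 31 days (May has 31).
Jun 1, 2240 → Jul 1, 2240: 30 days (June has 30).
Jul 1, 2240 → Aug 1, 2240: 31 days (July has 31).
Aug 1, 2240 → Sep 1, 2240: 31 days (August has 31).
Sep 1, 2240 → Oct 1, 2240: 30 days (September has 30).
Oct 1, 2240 → Nov 1, 2240: 31 days (October has 31).
Nov 1, 2240 → Dec 1, 2240: 30 days (November has 30).
Dec 1, 2240 → Dec 4, 2240: 3 days.
Total: 338 days.
338 mod 7 = 2, so Wednesday + 2 = Friday.

Friday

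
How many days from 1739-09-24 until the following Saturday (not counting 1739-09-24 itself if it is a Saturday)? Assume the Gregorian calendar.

Sep 24, 1739 is a Thursday.
From Thursday to the next Saturday is 2 days.

2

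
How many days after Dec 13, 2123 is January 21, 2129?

1866

Dec 13, 2123 → Dec 13, 2124: 366 days (Feb 29, 2124 is in that span).
Dec 13, 2124 → Dec 13, 2125: 365 days.
Dec 13, 2125 → Dec 13, 2126: 365 days.
Dec 13, 2126 → Dec 13, 2127: 365 days.
Dec 13, 2127 → Dec 13, 2128: 366 days (Feb 29, 2128 is in that span).
Dec 13, 2128 → Jan 13, 2129: 31 days (December has 31).
Jan 13, 2129 → Jan 21, 2129: 8 days.
Total: 1866 days.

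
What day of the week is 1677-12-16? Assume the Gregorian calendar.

Doomsday rule: the anchor day for the 1600s is Tuesday. For year 77: 77÷12 = 6 r 5, and 5÷4 = 1, so 6+5+1 = 12.
Tuesday + 12 ≡ Sunday — that's 1677's doomsday.
In December the doomsday date is Dec 12.
Dec 16 is 4 days after Dec 12; 4 mod 7 = 4, so Sunday + 4 = Thursday.

Thursday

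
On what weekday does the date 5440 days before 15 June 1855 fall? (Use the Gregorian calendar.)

Thursday

Jun 15, 1855 is a Friday.
5440 mod 7 = 1, so 5440 days before a Friday is Friday − 1 = Thursday.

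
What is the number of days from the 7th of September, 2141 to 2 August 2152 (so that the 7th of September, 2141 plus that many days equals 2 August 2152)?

3982

Sep 7, 2141 → Sep 7, 2142: 365 days.
Sep 7, 2142 → Sep 7, 2143: 365 days.
Sep 7, 2143 → Sep 7, 2144: 366 days (Feb 29, 2144 is in that span).
Sep 7, 2144 → Sep 7, 2145: 365 days.
Sep 7, 2145 → Sep 7, 2146: 365 days.
Sep 7, 2146 → Sep 7, 2147: 365 days.
Sep 7, 2147 → Sep 7, 2148: 366 days (Feb 29, 2148 is in that span).
Sep 7, 2148 → Sep 7, 2149: 365 days.
Sep 7, 2149 → Sep 7, 2150: 365 days.
Sep 7, 2150 → Sep 7, 2151: 365 days.
Sep 7, 2151 → Oct 7, 2151: 30 days (September has 30).
Oct 7, 2151 → Nov 7, 2151: 31 days (October has 31).
Nov 7, 2151 → Dec 7, 2151: 30 days (November has 30).
Dec 7, 2151 → Jan 7, 2152: 31 days (December has 31).
Jan 7, 2152 → Feb 7, 2152: 31 days (January has 31).
Feb 7, 2152 → Mar 7, 2152: 29 days (February has 29).
Mar 7, 2152 → Apr 7, 2152: 31 days (March has 31).
Apr 7, 2152 → May 7, 2152: 30 days (April has 30).
May 7, 2152 → Jun 7, 2152: 31 days (May has 31).
Jun 7, 2152 → Jul 7, 2152: 30 days (June has 30).
Jul 7, 2152 → Aug 2, 2152: 26 days.
Total: 3982 days.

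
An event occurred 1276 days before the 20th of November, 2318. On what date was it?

May 24, 2315

−365 (one year) → Nov 20, 2317 (911 left).
−365 (one year) → Nov 20, 2316 (546 left).
−366 (one year; includes Feb 29, 2316) → Nov 20, 2315 (180 left).
−20 → Oct 31, 2315 (end of Oct, 31 days; 160 left).
−31 → Sep 30, 2315 (end of Sep, 30 days; 129 left).
−30 → Aug 31, 2315 (end of Aug, 31 days; 99 left).
−31 → Jul 31, 2315 (end of Jul, 31 days; 68 left).
−31 → Jun 30, 2315 (end of Jun, 30 days; 37 left).
−30 → May 31, 2315 (end of May, 31 days; 7 left).
−7 → May 24, 2315.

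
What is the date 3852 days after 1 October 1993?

+365 (one year) → Oct 1, 1994 (3487 left).
+365 (one year) → Oct 1, 1995 (3122 left).
+366 (one year; includes Feb 29, 1996) → Oct 1, 1996 (2756 left).
+365 (one year) → Oct 1, 1997 (2391 left).
+365 (one year) → Oct 1, 1998 (2026 left).
+365 (one year) → Oct 1, 1999 (1661 left).
+366 (one year; includes Feb 29, 2000) → Oct 1, 2000 (1295 left).
+365 (one year) → Oct 1, 2001 (930 left).
+365 (one year) → Oct 1, 2002 (565 left).
+365 (one year) → Oct 1, 2003 (200 left).
Oct has 31 days: +31 → Nov 1, 2003 (169 left).
Nov has 30 days: +30 → Dec 1, 2003 (139 left).
Dec has 31 days: +31 → Jan 1, 2004 (108 left).
Jan has 31 days: +31 → Feb 1, 2004 (77 left).
Feb has 29 days: +29 → Mar 1, 2004 (48 left).
Mar has 31 days: +31 → Apr 1, 2004 (17 left).
+17 → Apr 18, 2004.

April 18, 2004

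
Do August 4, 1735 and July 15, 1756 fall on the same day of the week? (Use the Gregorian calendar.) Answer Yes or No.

From Aug 4, 1735 to Jul 15, 1756 is 7651 days.
7651 mod 7 = 0, so they are the same weekday.
(Aug 4, 1735 is a Thursday; Jul 15, 1756 is a Thursday.)

Yes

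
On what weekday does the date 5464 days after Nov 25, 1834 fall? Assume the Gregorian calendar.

Saturday

First find the weekday of Nov 25, 1834. Doomsday rule: the anchor day for the 1800s is Friday. For year 34: 34÷12 = 2 r 10, and 10÷4 = 2, so 2+10+2 = 14.
Friday + 14 ≡ Friday — that's 1834's doomsday.
In November the doomsday date is Nov 7.
Nov 25 is 18 days after Nov 7; 18 mod 7 = 4, so Friday + 4 = Tuesday.
5464 mod 7 = 4, so 5464 days after a Tuesday is Tuesday + 4 = Saturday.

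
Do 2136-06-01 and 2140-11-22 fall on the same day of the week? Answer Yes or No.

No

From Jun 1, 2136 to Nov 22, 2140 is 1635 days.
1635 mod 7 = 4, so they are different weekdays.
(Jun 1, 2136 is a Friday; Nov 22, 2140 is a Tuesday.)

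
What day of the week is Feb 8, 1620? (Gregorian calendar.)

Doomsday rule: the anchor day for the 1600s is Tuesday. For year 20: 20÷12 = 1 r 8, and 8÷4 = 2, so 1+8+2 = 11.
Tuesday + 11 ≡ Saturday — that's 1620's doomsday.
In February the doomsday date is Feb 29 (1620 is a leap year (divisible by 4)).
Feb 8 is 21 days before Feb 29; 21 mod 7 = 0, so Saturday − 0 = Saturday.

Saturday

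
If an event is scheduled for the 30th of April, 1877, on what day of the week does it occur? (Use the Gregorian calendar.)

Doomsday rule: the anchor day for the 1800s is Friday. For year 77: 77÷12 = 6 r 5, and 5÷4 = 1, so 6+5+1 = 12.
Friday + 12 ≡ Wednesday — that's 1877's doomsday.
In April the doomsday date is Apr 4.
Apr 30 is 26 days after Apr 4; 26 mod 7 = 5, so Wednesday + 5 = Monday.

Monday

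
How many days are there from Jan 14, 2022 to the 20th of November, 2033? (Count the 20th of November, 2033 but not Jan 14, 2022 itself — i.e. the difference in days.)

Jan 14, 2022 → Jan 14, 2023: 365 days.
Jan 14, 2023 → Jan 14, 2024: 365 days.
Jan 14, 2024 → Jan 14, 2025: 366 days (Feb 29, 2024 is in that span).
Jan 14, 2025 → Jan 14, 2026: 365 days.
Jan 14, 2026 → Jan 14, 2027: 365 days.
Jan 14, 2027 → Jan 14, 2028: 365 days.
Jan 14, 2028 → Jan 14, 2029: 366 days (Feb 29, 2028 is in that span).
Jan 14, 2029 → Jan 14, 2030: 365 days.
Jan 14, 2030 → Jan 14, 2031: 365 days.
Jan 14, 2031 → Jan 14, 2032: 365 days.
Jan 14, 2032 → Jan 14, 2033: 366 days (Feb 29, 2032 is in that span).
Jan 14, 2033 → Feb 14, 2033: 31 days (January has 31).
Feb 14, 2033 → Mar 14, 2033: 28 days (February has 28).
Mar 14, 2033 → Apr 14, 2033: 31 days (March has 31).
Apr 14, 2033 → May 14, 2033: 30 days (April has 30).
May 14, 2033 → Jun 14, 2033: 31 days (May has 31).
Jun 14, 2033 → Jul 14, 2033: 30 days (June has 30).
Jul 14, 2033 → Aug 14, 2033: 31 days (July has 31).
Aug 14, 2033 → Sep 14, 2033: 31 days (August has 31).
Sep 14, 2033 → Oct 14, 2033: 30 days (September has 30).
Oct 14, 2033 → Nov 14, 2033: 31 days (October has 31).
Nov 14, 2033 → Nov 20, 2033: 6 days.
Total: 4328 days.

4328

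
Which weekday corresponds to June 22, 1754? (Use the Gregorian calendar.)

Doomsday rule: the anchor day for the 1700s is Sunday. For year 54: 54÷12 = 4 r 6, and 6÷4 = 1, so 4+6+1 = 11.
Sunday + 11 ≡ Thursday — that's 1754's doomsday.
In June the doomsday date is Jun 6.
Jun 22 is 16 days after Jun 6; 16 mod 7 = 2, so Thursday + 2 = Saturday.

Saturday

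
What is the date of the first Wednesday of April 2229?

April 1, 2229 is a Wednesday.
The first Wednesday is therefore April 1 (same day).

April 1, 2229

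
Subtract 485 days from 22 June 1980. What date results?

−366 (one year; includes Feb 29, 1980) → Jun 22, 1979 (119 left).
−22 → May 31, 1979 (end of May, 31 days; 97 left).
−31 → Apr 30, 1979 (end of Apr, 30 days; 66 left).
−30 → Mar 31, 1979 (end of Mar, 31 days; 36 left).
−31 → Feb 28, 1979 (end of Feb, 28 days; 5 left).
−5 → Feb 23, 1979.

February 23, 1979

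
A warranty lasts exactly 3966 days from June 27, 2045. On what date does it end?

May 6, 2056

+365 (one year) → Jun 27, 2046 (3601 left).
+365 (one year) → Jun 27, 2047 (3236 left).
+366 (one year; includes Feb 29, 2048) → Jun 27, 2048 (2870 left).
+365 (one year) → Jun 27, 2049 (2505 left).
+365 (one year) → Jun 27, 2050 (2140 left).
+365 (one year) → Jun 27, 2051 (1775 left).
+366 (one year; includes Feb 29, 2052) → Jun 27, 2052 (1409 left).
+365 (one year) → Jun 27, 2053 (1044 left).
+365 (one year) → Jun 27, 2054 (679 left).
+365 (one year) → Jun 27, 2055 (314 left).
Jun has 30 days: +4 → Jul 1, 2055 (310 left).
Jul has 31 days: +31 → Aug 1, 2055 (279 left).
Aug has 31 days: +31 → Sep 1, 2055 (248 left).
Sep has 30 days: +30 → Oct 1, 2055 (218 left).
Oct has 31 days: +31 → Nov 1, 2055 (187 left).
Nov has 30 days: +30 → Dec 1, 2055 (157 left).
Dec has 31 days: +31 → Jan 1, 2056 (126 left).
Jan has 31 days: +31 → Feb 1, 2056 (95 left).
Feb has 29 days: +29 → Mar 1, 2056 (66 left).
Mar has 31 days: +31 → Apr 1, 2056 (35 left).
Apr has 30 days: +30 → May 1, 2056 (5 left).
+5 → May 6, 2056.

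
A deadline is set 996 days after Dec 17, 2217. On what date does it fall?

+365 (one year) → Dec 17, 2218 (631 left).
+365 (one year) → Dec 17, 2219 (266 left).
Dec has 31 days: +15 → Jan 1, 2220 (251 left).
Jan has 31 days: +31 → Feb 1, 2220 (220 left).
Feb has 29 days: +29 → Mar 1, 2220 (191 left).
Mar has 31 days: +31 → Apr 1, 2220 (160 left).
Apr has 30 days: +30 → May 1, 2220 (130 left).
May has 31 days: +31 → Jun 1, 2220 (99 left).
Jun has 30 days: +30 → Jul 1, 2220 (69 left).
Jul has 31 days: +31 → Aug 1, 2220 (38 left).
Aug has 31 days: +31 → Sep 1, 2220 (7 left).
+7 → Sep 8, 2220.

September 8, 2220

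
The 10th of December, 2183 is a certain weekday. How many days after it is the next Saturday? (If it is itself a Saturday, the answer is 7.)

3

Dec 10, 2183 is a Wednesday.
From Wednesday to the next Saturday is 3 days.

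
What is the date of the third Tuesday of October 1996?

October 15, 1996

October 1, 1996 is a Tuesday.
The first Tuesday is therefore October 1 (same day).
The third Tuesday is 1 + 2×7 = October 15.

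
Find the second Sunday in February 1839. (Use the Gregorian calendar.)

February 10, 1839

February 1, 1839 is a Friday.
The first Sunday is therefore February 3 (2 days later).
The second Sunday is 3 + 1×7 = February 10.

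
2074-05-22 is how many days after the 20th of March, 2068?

Mar 20, 2068 → Mar 20, 2069: 365 days.
Mar 20, 2069 → Mar 20, 2070: 365 days.
Mar 20, 2070 → Mar 20, 2071: 365 days.
Mar 20, 2071 → Mar 20, 2072: 366 days (Feb 29, 2072 is in that span).
Mar 20, 2072 → Mar 20, 2073: 365 days.
Mar 20, 2073 → Mar 20, 2074: 365 days.
Mar 20, 2074 → Apr 20, 2074: 31 days (March has 31).
Apr 20, 2074 → May 20, 2074: 30 days (April has 30).
May 20, 2074 → May 22, 2074: 2 days.
Total: 2254 days.

2254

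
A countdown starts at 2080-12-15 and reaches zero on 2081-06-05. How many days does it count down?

172

Dec 15, 2080 → Jan 15, 2081: 31 days (December has 31).
Jan 15, 2081 → Feb 15, 2081: 31 days (January has 31).
Feb 15, 2081 → Mar 15, 2081: 28 days (February has 28).
Mar 15, 2081 → Apr 15, 2081: 31 days (March has 31).
Apr 15, 2081 → May 15, 2081: 30 days (April has 30).
May 15, 2081 → Jun 5, 2081: 21 days.
Total: 172 days.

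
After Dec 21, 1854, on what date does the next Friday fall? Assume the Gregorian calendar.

Dec 21, 1854 is a Thursday.
From Thursday to the next Friday is 1 day.
Dec 21, 1854 + 1 = Dec 22, 1854.

December 22, 1854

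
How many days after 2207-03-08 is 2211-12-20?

1748

Mar 8, 2207 → Mar 8, 2208: 366 days (Feb 29, 2208 is in that span).
Mar 8, 2208 → Mar 8, 2209: 365 days.
Mar 8, 2209 → Mar 8, 2210: 365 days.
Mar 8, 2210 → Mar 8, 2211: 365 days.
Mar 8, 2211 → Apr 8, 2211: 31 days (March has 31).
Apr 8, 2211 → May 8, 2211: 30 days (April has 30).
May 8, 2211 → Jun 8, 2211: 31 days (May has 31).
Jun 8, 2211 → Jul 8, 2211: 30 days (June has 30).
Jul 8, 2211 → Aug 8, 2211: 31 days (July has 31).
Aug 8, 2211 → Sep 8, 2211: 31 days (August has 31).
Sep 8, 2211 → Oct 8, 2211: 30 days (September has 30).
Oct 8, 2211 → Nov 8, 2211: 31 days (October has 31).
Nov 8, 2211 → Dec 8, 2211: 30 days (November has 30).
Dec 8, 2211 → Dec 20, 2211: 12 days.
Total: 1748 days.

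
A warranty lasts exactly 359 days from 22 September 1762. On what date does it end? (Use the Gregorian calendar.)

September 16, 1763

Sep has 30 days: +9 → Oct 1, 1762 (350 left).
Oct has 31 days: +31 → Nov 1, 1762 (319 left).
Nov has 30 days: +30 → Dec 1, 1762 (289 left).
Dec has 31 days: +31 → Jan 1, 1763 (258 left).
Jan has 31 days: +31 → Feb 1, 1763 (227 left).
Feb has 28 days: +28 → Mar 1, 1763 (199 left).
Mar has 31 days: +31 → Apr 1, 1763 (168 left).
Apr has 30 days: +30 → May 1, 1763 (138 left).
May has 31 days: +31 → Jun 1, 1763 (107 left).
Jun has 30 days: +30 → Jul 1, 1763 (77 left).
Jul has 31 days: +31 → Aug 1, 1763 (46 left).
Aug has 31 days: +31 → Sep 1, 1763 (15 left).
+15 → Sep 16, 1763.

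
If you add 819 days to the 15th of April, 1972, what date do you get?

+365 (one year) → Apr 15, 1973 (454 left).
+365 (one year) → Apr 15, 1974 (89 left).
Apr has 30 days: +16 → May 1, 1974 (73 left).
May has 31 days: +31 → Jun 1, 1974 (42 left).
Jun has 30 days: +30 → Jul 1, 1974 (12 left).
+12 → Jul 13, 1974.

July 13, 1974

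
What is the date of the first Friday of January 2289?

January 4, 2289

January 1, 2289 is a Tuesday.
The first Friday is therefore January 4 (3 days later).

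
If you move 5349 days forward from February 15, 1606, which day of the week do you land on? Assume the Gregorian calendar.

First find the weekday of Feb 15, 1606. Doomsday rule: the anchor day for the 1600s is Tuesday. For year 06: 6÷12 = 0 r 6, and 6÷4 = 1, so 0+6+1 = 7.
Tuesday + 7 ≡ Tuesday — that's 1606's doomsday.
In February the doomsday date is Feb 28 (1606 is not a leap year).
Feb 15 is 13 days before Feb 28; 13 mod 7 = 6, so Tuesday − 6 = Wednesday.
5349 mod 7 = 1, so 5349 days after a Wednesday is Wednesday + 1 = Thursday.

Thursday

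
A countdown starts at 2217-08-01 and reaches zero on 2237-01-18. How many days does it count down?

Aug 1, 2217 → Aug 1, 2218: 365 days.
Aug 1, 2218 → Aug 1, 2219: 365 days.
Aug 1, 2219 → Aug 1, 2220: 366 days (Feb 29, 2220 is in that span).
Aug 1, 2220 → Aug 1, 2221: 365 days.
Aug 1, 2221 → Aug 1, 2222: 365 days.
Aug 1, 2222 → Aug 1, 2223: 365 days.
Aug 1, 2223 → Aug 1, 2224: 366 days (Feb 29, 2224 is in that span).
Aug 1, 2224 → Aug 1, 2225: 365 days.
Aug 1, 2225 → Aug 1, 2226: 365 days.
Aug 1, 2226 → Aug 1, 2227: 365 days.
Aug 1, 2227 → Aug 1, 2228: 366 days (Feb 29, 2228 is in that span).
Aug 1, 2228 → Aug 1, 2229: 365 days.
Aug 1, 2229 → Aug 1, 2230: 365 days.
Aug 1, 2230 → Aug 1, 2231: 365 days.
Aug 1, 2231 → Aug 1, 2232: 366 days (Feb 29, 2232 is in that span).
Aug 1, 2232 → Aug 1, 2233: 365 days.
Aug 1, 2233 → Aug 1, 2234: 365 days.
Aug 1, 2234 → Aug 1, 2235: 365 days.
Aug 1, 2235 → Aug 1, 2236: 366 days (Feb 29, 2236 is in that span).
Aug 1, 2236 → Sep 1, 2236: 31 days (August has 31).
Sep 1, 2236 → Oct 1, 2236: 30 days (September has 30).
Oct 1, 2236 → Nov 1, 2236: 31 days (October has 31).
Nov 1, 2236 → Dec 1, 2236: 30 days (November has 30).
Dec 1, 2236 → Jan 1, 2237: 31 days (December has 31).
Jan 1, 2237 → Jan 18, 2237: 17 days.
Total: 7110 days.

7110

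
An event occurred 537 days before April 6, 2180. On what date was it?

−366 (one year; includes Feb 29, 2180) → Apr 6, 2179 (171 left).
−6 → Mar 31, 2179 (end of Mar, 31 days; 165 left).
−31 → Feb 28, 2179 (end of Feb, 28 days; 134 left).
−28 → Jan 31, 2179 (end of Jan, 31 days; 106 left).
−31 → Dec 31, 2178 (end of Dec, 31 days; 75 left).
−31 → Nov 30, 2178 (end of Nov, 30 days; 44 left).
−30 → Oct 31, 2178 (end of Oct, 31 days; 14 left).
−14 → Oct 17, 2178.

October 17, 2178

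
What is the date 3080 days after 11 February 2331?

+365 (one year) → Feb 11, 2332 (2715 left).
+366 (one year; includes Feb 29, 2332) → Feb 11, 2333 (2349 left).
+365 (one year) → Feb 11, 2334 (1984 left).
+365 (one year) → Feb 11, 2335 (1619 left).
+365 (one year) → Feb 11, 2336 (1254 left).
+366 (one year; includes Feb 29, 2336) → Feb 11, 2337 (888 left).
+365 (one year) → Feb 11, 2338 (523 left).
+365 (one year) → Feb 11, 2339 (158 left).
Feb has 28 days: +18 → Mar 1, 2339 (140 left).
Mar has 31 days: +31 → Apr 1, 2339 (109 left).
Apr has 30 days: +30 → May 1, 2339 (79 left).
May has 31 days: +31 → Jun 1, 2339 (48 left).
Jun has 30 days: +30 → Jul 1, 2339 (18 left).
+18 → Jul 19, 2339.

July 19, 2339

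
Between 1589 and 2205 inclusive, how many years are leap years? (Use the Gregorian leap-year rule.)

Multiples of 4 in [1589,2205]: 154.
Of those, multiples of 100: 7 (not leap unless ÷400).
Multiples of 400: 2.
Leap years = 154 − 7 + 2 = 149.

149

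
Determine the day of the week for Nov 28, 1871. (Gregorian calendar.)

Tuesday

Doomsday rule: the anchor day for the 1800s is Friday. For year 71: 71÷12 = 5 r 11, and 11÷4 = 2, so 5+11+2 = 18.
Friday + 18 ≡ Tuesday — that's 1871's doomsday.
In November the doomsday date is Nov 7.
Nov 28 is 21 days after Nov 7; 21 mod 7 = 0, so Tuesday + 0 = Tuesday.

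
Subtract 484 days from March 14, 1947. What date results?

November 15, 1945

−365 (one year) → Mar 14, 1946 (119 left).
−14 → Feb 28, 1946 (end of Feb, 28 days; 105 left).
−28 → Jan 31, 1946 (end of Jan, 31 days; 77 left).
−31 → Dec 31, 1945 (end of Dec, 31 days; 46 left).
−31 → Nov 30, 1945 (end of Nov, 30 days; 15 left).
−15 → Nov 15, 1945.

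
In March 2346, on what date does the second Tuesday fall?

March 1, 2346 is a Friday.
The first Tuesday is therefore March 5 (4 days later).
The second Tuesday is 5 + 1×7 = March 12.

March 12, 2346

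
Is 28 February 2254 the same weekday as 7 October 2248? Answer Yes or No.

No

From Oct 7, 2248 to Feb 28, 2254 is 1970 days.
1970 mod 7 = 3, so they are different weekdays.
(Oct 7, 2248 is a Saturday; Feb 28, 2254 is a Tuesday.)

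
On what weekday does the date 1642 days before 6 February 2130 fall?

Thursday

First find the weekday of Feb 6, 2130. Doomsday rule: the anchor day for the 2100s is Sunday. For year 30: 30÷12 = 2 r 6, and 6÷4 = 1, so 2+6+1 = 9.
Sunday + 9 ≡ Tuesday — that's 2130's doomsday.
In February the doomsday date is Feb 28 (2130 is not a leap year).
Feb 6 is 22 days before Feb 28; 22 mod 7 = 1, so Tuesday − 1 = Monday.
1642 mod 7 = 4, so 1642 days before a Monday is Monday − 4 = Thursday.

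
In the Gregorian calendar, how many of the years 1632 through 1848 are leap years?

Multiples of 4 in [1632,1848]: 55.
Of those, multiples of 100: 2 (not leap unless ÷400).
Multiples of 400: 0.
Leap years = 55 − 2 + 0 = 53.

53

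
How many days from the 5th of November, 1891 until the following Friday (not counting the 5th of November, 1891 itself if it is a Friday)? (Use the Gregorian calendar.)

1

Nov 5, 1891 is a Thursday.
From Thursday to the next Friday is 1 day.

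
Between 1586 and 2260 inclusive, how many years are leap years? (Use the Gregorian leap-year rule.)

164

Multiples of 4 in [1586,2260]: 169.
Of those, multiples of 100: 7 (not leap unless ÷400).
Multiples of 400: 2.
Leap years = 169 − 7 + 2 = 164.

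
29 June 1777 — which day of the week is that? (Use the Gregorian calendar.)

Sunday

Doomsday rule: the anchor day for the 1700s is Sunday. For year 77: 77÷12 = 6 r 5, and 5÷4 = 1, so 6+5+1 = 12.
Sunday + 12 ≡ Friday — that's 1777's doomsday.
In June the doomsday date is Jun 6.
Jun 29 is 23 days after Jun 6; 23 mod 7 = 2, so Friday + 2 = Sunday.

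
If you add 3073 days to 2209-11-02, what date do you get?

April 2, 2218

+365 (one year) → Nov 2, 2210 (2708 left).
+365 (one year) → Nov 2, 2211 (2343 left).
+366 (one year; includes Feb 29, 2212) → Nov 2, 2212 (1977 left).
+365 (one year) → Nov 2, 2213 (1612 left).
+365 (one year) → Nov 2, 2214 (1247 left).
+365 (one year) → Nov 2, 2215 (882 left).
+366 (one year; includes Feb 29, 2216) → Nov 2, 2216 (516 left).
+365 (one year) → Nov 2, 2217 (151 left).
Nov has 30 days: +29 → Dec 1, 2217 (122 left).
Dec has 31 days: +31 → Jan 1, 2218 (91 left).
Jan has 31 days: +31 → Feb 1, 2218 (60 left).
Feb has 28 days: +28 → Mar 1, 2218 (32 left).
Mar has 31 days: +31 → Apr 1, 2218 (1 left).
+1 → Apr 2, 2218.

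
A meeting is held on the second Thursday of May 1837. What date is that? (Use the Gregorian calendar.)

May 11, 1837

May 1, 1837 is a Monday.
The first Thursday is therefore May 4 (3 days later).
The second Thursday is 4 + 1×7 = May 11.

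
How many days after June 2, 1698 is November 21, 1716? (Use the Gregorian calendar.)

Jun 2, 1698 → Jun 2, 1699: 365 days.
Jun 2, 1699 → Jun 2, 1700: 365 days.
Jun 2, 1700 → Jun 2, 1701: 365 days.
Jun 2, 1701 → Jun 2, 1702: 365 days.
Jun 2, 1702 → Jun 2, 1703: 365 days.
Jun 2, 1703 → Jun 2, 1704: 366 days (Feb 29, 1704 is in that span).
Jun 2, 1704 → Jun 2, 1705: 365 days.
Jun 2, 1705 → Jun 2, 1706: 365 days.
Jun 2, 1706 → Jun 2, 1707: 365 days.
Jun 2, 1707 → Jun 2, 1708: 366 days (Feb 29, 1708 is in that span).
Jun 2, 1708 → Jun 2, 1709: 365 days.
Jun 2, 1709 → Jun 2, 1710: 365 days.
Jun 2, 1710 → Jun 2, 1711: 365 days.
Jun 2, 1711 → Jun 2, 1712: 366 days (Feb 29, 1712 is in that span).
Jun 2, 1712 → Jun 2, 1713: 365 days.
Jun 2, 1713 → Jun 2, 1714: 365 days.
Jun 2, 1714 → Jun 2, 1715: 365 days.
Jun 2, 1715 → Jun 2, 1716: 366 days (Feb 29, 1716 is in that span).
Jun 2, 1716 → Jul 2, 1716: 30 days (June has 30).
Jul 2, 1716 → Aug 2, 1716: 31 days (July has 31).
Aug 2, 1716 → Sep 2, 1716: 31 days (August has 31).
Sep 2, 1716 → Oct 2, 1716: 30 days (September has 30).
Oct 2, 1716 → Nov 2, 1716: 31 days (October has 31).
Nov 2, 1716 → Nov 21, 1716: 19 days.
Total: 6746 days.

6746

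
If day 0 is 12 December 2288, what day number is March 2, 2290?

Dec 12, 2288 → Dec 12, 2289: 365 days.
Dec 12, 2289 → Jan 12, 2290: 31 days (December has 31).
Jan 12, 2290 → Feb 12, 2290: 31 days (January has 31).
Feb 12, 2290 → Mar 2, 2290: 18 days.
Total: 445 days.

445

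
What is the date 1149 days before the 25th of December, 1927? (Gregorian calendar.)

−365 (one year) → Dec 25, 1926 (784 left).
−365 (one year) → Dec 25, 1925 (419 left).
−365 (one year) → Dec 25, 1924 (54 left).
−25 → Nov 30, 1924 (end of Nov, 30 days; 29 left).
−29 → Nov 1, 1924.

November 1, 1924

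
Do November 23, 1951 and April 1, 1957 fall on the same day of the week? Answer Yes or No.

No

From Nov 23, 1951 to Apr 1, 1957 is 1956 days.
1956 mod 7 = 3, so they are different weekdays.
(Nov 23, 1951 is a Friday; Apr 1, 1957 is a Monday.)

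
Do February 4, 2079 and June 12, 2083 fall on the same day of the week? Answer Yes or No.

From Feb 4, 2079 to Jun 12, 2083 is 1589 days.
1589 mod 7 = 0, so they are the same weekday.
(Feb 4, 2079 is a Saturday; Jun 12, 2083 is a Saturday.)

Yes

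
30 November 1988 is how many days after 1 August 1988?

121

Aug 1, 1988 → Sep 1, 1988: 31 days (August has 31).
Sep 1, 1988 → Oct 1, 1988: 30 days (September has 30).
Oct 1, 1988 → Nov 1, 1988: 31 days (October has 31).
Nov 1, 1988 → Nov 30, 1988: 29 days.
Total: 121 days.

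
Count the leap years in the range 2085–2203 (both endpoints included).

Multiples of 4 in [2085,2203]: 29.
Of those, multiples of 100: 2 (not leap unless ÷400).
Multiples of 400: 0.
Leap years = 29 − 2 + 0 = 27.

27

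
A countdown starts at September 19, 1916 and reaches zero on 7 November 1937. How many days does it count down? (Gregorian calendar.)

Sep 19, 1916 → Sep 19, 1917: 365 days.
Sep 19, 1917 → Sep 19, 1918: 365 days.
Sep 19, 1918 → Sep 19, 1919: 365 days.
Sep 19, 1919 → Sep 19, 1920: 366 days (Feb 29, 1920 is in that span).
Sep 19, 1920 → Sep 19, 1921: 365 days.
Sep 19, 1921 → Sep 19, 1922: 365 days.
Sep 19, 1922 → Sep 19, 1923: 365 days.
Sep 19, 1923 → Sep 19, 1924: 366 days (Feb 29, 1924 is in that span).
Sep 19, 1924 → Sep 19, 1925: 365 days.
Sep 19, 1925 → Sep 19, 1926: 365 days.
Sep 19, 1926 → Sep 19, 1927: 365 days.
Sep 19, 1927 → Sep 19, 1928: 366 days (Feb 29, 1928 is in that span).
Sep 19, 1928 → Sep 19, 1929: 365 days.
Sep 19, 1929 → Sep 19, 1930: 365 days.
Sep 19, 1930 → Sep 19, 1931: 365 days.
Sep 19, 1931 → Sep 19, 1932: 366 days (Feb 29, 1932 is in that span).
Sep 19, 1932 → Sep 19, 1933: 365 days.
Sep 19, 1933 → Sep 19, 1934: 365 days.
Sep 19, 1934 → Sep 19, 1935: 365 days.
Sep 19, 1935 → Sep 19, 1936: 366 days (Feb 29, 1936 is in that span).
Sep 19, 1936 → Sep 19, 1937: 365 days.
Sep 19, 1937 → Oct 19, 1937: 30 days (September has 30).
Oct 19, 1937 → Nov 7, 1937: 19 days.
Total: 7719 days.

7719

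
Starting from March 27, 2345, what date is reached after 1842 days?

+365 (one year) → Mar 27, 2346 (1477 left).
+365 (one year) → Mar 27, 2347 (1112 left).
+366 (one year; includes Feb 29, 2348) → Mar 27, 2348 (746 left).
+365 (one year) → Mar 27, 2349 (381 left).
Mar has 31 days: +5 → Apr 1, 2349 (376 left).
Apr has 30 days: +30 → May 1, 2349 (346 left).
May has 31 days: +31 → Jun 1, 2349 (315 left).
Jun has 30 days: +30 → Jul 1, 2349 (285 left).
Jul has 31 days: +31 → Aug 1, 2349 (254 left).
Aug has 31 days: +31 → Sep 1, 2349 (223 left).
Sep has 30 days: +30 → Oct 1, 2349 (193 left).
Oct has 31 days: +31 → Nov 1, 2349 (162 left).
Nov has 30 days: +30 → Dec 1, 2349 (132 left).
Dec has 31 days: +31 → Jan 1, 2350 (101 left).
Jan has 31 days: +31 → Feb 1, 2350 (70 left).
Feb has 28 days: +28 → Mar 1, 2350 (42 left).
Mar has 31 days: +31 → Apr 1, 2350 (11 left).
+11 → Apr 12, 2350.

April 12, 2350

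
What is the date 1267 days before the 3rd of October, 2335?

−365 (one year) → Oct 3, 2334 (902 left).
−365 (one year) → Oct 3, 2333 (537 left).
−365 (one year) → Oct 3, 2332 (172 left).
−3 → Sep 30, 2332 (end of Sep, 30 days; 169 left).
−30 → Aug 31, 2332 (end of Aug, 31 days; 139 left).
−31 → Jul 31, 2332 (end of Jul, 31 days; 108 left).
−31 → Jun 30, 2332 (end of Jun, 30 days; 77 left).
−30 → May 31, 2332 (end of May, 31 days; 47 left).
−31 → Apr 30, 2332 (end of Apr, 30 days; 16 left).
−16 → Apr 14, 2332.

April 14, 2332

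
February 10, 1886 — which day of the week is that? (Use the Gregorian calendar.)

Wednesday

Doomsday rule: the anchor day for the 1800s is Friday. For year 86: 86÷12 = 7 r 2, and 2÷4 = 0, so 7+2+0 = 9.
Friday + 9 ≡ Sunday — that's 1886's doomsday.
In February the doomsday date is Feb 28 (1886 is not a leap year).
Feb 10 is 18 days before Feb 28; 18 mod 7 = 4, so Sunday − 4 = Wednesday.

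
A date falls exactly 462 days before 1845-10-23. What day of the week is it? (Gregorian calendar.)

Thursday

First find the weekday of Oct 23, 1845. Doomsday rule: the anchor day for the 1800s is Friday. For year 45: 45÷12 = 3 r 9, and 9÷4 = 2, so 3+9+2 = 14.
Friday + 14 ≡ Friday — that's 1845's doomsday.
In October the doomsday date is Oct 10.
Oct 23 is 13 days after Oct 10; 13 mod 7 = 6, so Friday + 6 = Thursday.
462 mod 7 = 0, so 462 days before a Thursday is Thursday − 0 = Thursday.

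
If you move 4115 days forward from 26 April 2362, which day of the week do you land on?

First find the weekday of Apr 26, 2362. Doomsday rule: the anchor day for the 2300s is Wednesday. For year 62: 62÷12 = 5 r 2, and 2÷4 = 0, so 5+2+0 = 7.
Wednesday + 7 ≡ Wednesday — that's 2362's doomsday.
In April the doomsday date is Apr 4.
Apr 26 is 22 days after Apr 4; 22 mod 7 = 1, so Wednesday + 1 = Thursday.
4115 mod 7 = 6, so 4115 days after a Thursday is Thursday + 6 = Wednesday.

Wednesday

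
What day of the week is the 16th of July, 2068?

Monday

Doomsday rule: the anchor day for the 2000s is Tuesday. For year 68: 68÷12 = 5 r 8, and 8÷4 = 2, so 5+8+2 = 15.
Tuesday + 15 ≡ Wednesday — that's 2068's doomsday.
In July the doomsday date is Jul 11.
Jul 16 is 5 days after Jul 11; 5 mod 7 = 5, so Wednesday + 5 = Monday.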